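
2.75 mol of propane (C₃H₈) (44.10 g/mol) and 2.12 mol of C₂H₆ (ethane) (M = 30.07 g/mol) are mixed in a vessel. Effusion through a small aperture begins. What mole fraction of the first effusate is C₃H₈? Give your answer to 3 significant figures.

Rate_i ∝ x_i/√M_i (Graham's law weighted by mole fraction), so the effusate composition follows n_i/√M_i.
Mole fraction of C₃H₈ in the effusate = (n_C₃H₈/√M_C₃H₈) / (n_C₃H₈/√M_C₃H₈ + n_C₂H₆/√M_C₂H₆)
= (2.75/√44.10) / (2.75/√44.10 + 2.12/√30.07) = 0.4141/(0.4141 + 0.3866) = 0.517.

0.517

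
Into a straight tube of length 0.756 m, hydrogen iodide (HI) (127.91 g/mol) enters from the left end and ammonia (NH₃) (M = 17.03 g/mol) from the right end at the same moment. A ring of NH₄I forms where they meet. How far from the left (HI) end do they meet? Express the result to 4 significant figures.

0.2021 m

The fronts meet when d_HI + d_NH₃ = L with d_HI/d_NH₃ = √(M_NH₃/M_HI) (Graham's law). Here √(M_NH₃/M_HI) = √(17.03/127.91) = 0.3649.
With d_HI + d_NH₃ = 0.756 m, d_NH₃ = 0.756/(1 + 0.3649) = 0.5539 m.
d_HI = 0.756 − 0.5539 = 0.2021 m.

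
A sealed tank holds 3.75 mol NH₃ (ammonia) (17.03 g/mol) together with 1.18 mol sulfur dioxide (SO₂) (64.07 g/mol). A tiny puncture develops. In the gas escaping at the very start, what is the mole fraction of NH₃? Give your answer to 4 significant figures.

Effusion rate of each component ∝ n_i/√M_i (partial pressure × 1/√M).
x_NH₃(eff) = (n_NH₃/√M_NH₃) / (n_NH₃/√M_NH₃ + n_SO₂/√M_SO₂)
= (3.75/√17.03) / (3.75/√17.03 + 1.18/√64.07) = 0.9087/(0.9087 + 0.1474) = 0.8604.

0.8604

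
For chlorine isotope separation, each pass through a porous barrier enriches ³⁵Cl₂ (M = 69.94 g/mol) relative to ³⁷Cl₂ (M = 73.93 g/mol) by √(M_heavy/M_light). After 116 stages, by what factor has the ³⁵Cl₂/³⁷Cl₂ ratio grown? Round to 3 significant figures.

Overall factor = α^116 with α = √(73.93/69.94), i.e. (73.93/69.94)^(116/2).
= 1.05705^58 = 25.0.

25.0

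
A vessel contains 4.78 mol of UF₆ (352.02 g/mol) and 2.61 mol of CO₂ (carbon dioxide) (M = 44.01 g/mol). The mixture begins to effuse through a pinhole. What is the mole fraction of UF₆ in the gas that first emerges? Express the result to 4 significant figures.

Effusion rate of each component ∝ n_i/√M_i (partial pressure × 1/√M).
Mole fraction of UF₆ in the effusate = (n_UF₆/√M_UF₆) / (n_UF₆/√M_UF₆ + n_CO₂/√M_CO₂)
= (4.78/√352.02) / (4.78/√352.02 + 2.61/√44.01) = 0.2548/(0.2548 + 0.3934) = 0.3930.

0.3930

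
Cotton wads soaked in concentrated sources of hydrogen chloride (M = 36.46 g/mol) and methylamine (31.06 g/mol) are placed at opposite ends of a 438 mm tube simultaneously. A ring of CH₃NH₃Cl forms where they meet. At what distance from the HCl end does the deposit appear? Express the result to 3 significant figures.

The fronts meet when d_HCl + d_CH₃NH₂ = L with d_HCl/d_CH₃NH₂ = √(M_CH₃NH₂/M_HCl) (Graham's law). Here √(M_CH₃NH₂/M_HCl) = √(31.06/36.46) = 0.9230.
With d_HCl + d_CH₃NH₂ = 438 mm, d_CH₃NH₂ = 438/(1 + 0.9230) = 227.8 mm.
d_HCl = 438 − 227.8 = 210 mm.

210 mm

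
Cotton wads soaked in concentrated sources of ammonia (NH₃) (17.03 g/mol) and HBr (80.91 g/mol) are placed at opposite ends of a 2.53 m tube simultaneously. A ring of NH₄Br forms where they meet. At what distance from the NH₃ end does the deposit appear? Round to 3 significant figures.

Distances travelled in equal time are proportional to diffusion rates, so d_NH₃/d_HBr = √(M_HBr/M_NH₃) = √(80.91/17.03) = 2.180.
With d_NH₃ + d_HBr = 2.53 m, d_HBr = 2.53/(1 + 2.180) = 0.7957 m.
d_NH₃ = 2.53 − 0.7957 = 1.73 m.

1.73 m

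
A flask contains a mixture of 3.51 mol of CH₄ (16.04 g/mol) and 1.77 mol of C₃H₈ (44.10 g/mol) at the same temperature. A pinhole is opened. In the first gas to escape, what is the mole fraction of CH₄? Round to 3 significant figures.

Effusion rate of each component ∝ n_i/√M_i (partial pressure × 1/√M).
x_CH₄(eff) = (n_CH₄/√M_CH₄) / (n_CH₄/√M_CH₄ + n_C₃H₈/√M_C₃H₈)
= (3.51/√16.04) / (3.51/√16.04 + 1.77/√44.10) = 0.8764/(0.8764 + 0.2665) = 0.767.

0.767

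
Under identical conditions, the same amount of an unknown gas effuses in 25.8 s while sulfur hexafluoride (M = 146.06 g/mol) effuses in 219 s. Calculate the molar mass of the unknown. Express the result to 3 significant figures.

From Graham's law, t_X/t_SF₆ = √(M_X/M_SF₆).
25.8/219 = 0.1178 = √(M_X/146.06)
M_X = 146.06 × 0.1178² = 146.06 × 0.01388 = 2.03 g/mol

2.03 g/mol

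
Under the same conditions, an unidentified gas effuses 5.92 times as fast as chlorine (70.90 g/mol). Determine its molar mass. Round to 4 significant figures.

Since effusion rate ∝ 1/√M, rate_X/rate_Cl₂ = √(M_Cl₂/M_X).
5.92 = √(70.90/M_X)
M_X = 70.90 / 5.92² = 70.90 / 35.05 = 2.023 g/mol

2.023 g/mol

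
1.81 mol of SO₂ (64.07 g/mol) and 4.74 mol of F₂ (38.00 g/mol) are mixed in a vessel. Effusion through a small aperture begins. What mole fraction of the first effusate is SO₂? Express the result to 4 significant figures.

Each component's effusion rate ∝ (its partial pressure)·(1/√M) ∝ n_i/√M_i.
x_SO₂(eff) = (n_SO₂/√M_SO₂) / (n_SO₂/√M_SO₂ + n_F₂/√M_F₂)
= (1.81/√64.07) / (1.81/√64.07 + 4.74/√38.00) = 0.2261/(0.2261 + 0.7689) = 0.2272.

0.2272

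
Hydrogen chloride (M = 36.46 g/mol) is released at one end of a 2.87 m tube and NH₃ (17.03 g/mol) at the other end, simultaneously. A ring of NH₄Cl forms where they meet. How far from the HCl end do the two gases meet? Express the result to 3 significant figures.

In equal time, each gas travels a distance ∝ its rate ∝ 1/√M, so d_HCl/d_NH₃ = √(M_NH₃/M_HCl) = √(17.03/36.46) = 0.6834.
With d_HCl + d_NH₃ = 2.87 m, d_NH₃ = 2.87/(1 + 0.6834) = 1.705 m.
d_HCl = 2.87 − 1.705 = 1.17 m.

1.17 m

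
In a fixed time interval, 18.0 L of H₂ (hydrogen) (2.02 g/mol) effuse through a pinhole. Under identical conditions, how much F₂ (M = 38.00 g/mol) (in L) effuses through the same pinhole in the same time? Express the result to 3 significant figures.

4.15 L

By Graham's law, rate_F₂/rate_H₂ = √(M_H₂/M_F₂) = √(2.02/38.00) = √0.05316 = 0.2306.
So the volume for F₂ is 18.0 × 0.2306 = 4.15 L.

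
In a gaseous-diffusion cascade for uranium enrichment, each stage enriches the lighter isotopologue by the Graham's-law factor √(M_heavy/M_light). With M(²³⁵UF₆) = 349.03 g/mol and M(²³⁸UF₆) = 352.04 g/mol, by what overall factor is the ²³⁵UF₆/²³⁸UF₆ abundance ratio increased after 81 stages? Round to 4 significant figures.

1.416

Overall factor = α^81 with α = √(352.04/349.03), i.e. (352.04/349.03)^(81/2).
= 1.00862^(81/2) = 1.416.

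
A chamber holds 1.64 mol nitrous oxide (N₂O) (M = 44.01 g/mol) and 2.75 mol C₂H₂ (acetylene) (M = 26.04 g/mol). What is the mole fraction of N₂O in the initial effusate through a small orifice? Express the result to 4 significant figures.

0.3145

Rate_i ∝ x_i/√M_i (Graham's law weighted by mole fraction), so the effusate composition follows n_i/√M_i.
So x_N₂O in the escaping gas = (n_N₂O/√M_N₂O) / Σ(n_i/√M_i)
= (1.64/√44.01) / (1.64/√44.01 + 2.75/√26.04) = 0.2472/(0.2472 + 0.5389) = 0.3145.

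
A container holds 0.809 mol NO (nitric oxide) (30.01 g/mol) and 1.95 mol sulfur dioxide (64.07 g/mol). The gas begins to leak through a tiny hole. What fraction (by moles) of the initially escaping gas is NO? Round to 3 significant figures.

0.377

Effusion rate of each component ∝ n_i/√M_i (partial pressure × 1/√M).
Mole fraction of NO in the effusate = (n_NO/√M_NO) / (n_NO/√M_NO + n_SO₂/√M_SO₂)
= (0.809/√30.01) / (0.809/√30.01 + 1.95/√64.07) = 0.1477/(0.1477 + 0.2436) = 0.377.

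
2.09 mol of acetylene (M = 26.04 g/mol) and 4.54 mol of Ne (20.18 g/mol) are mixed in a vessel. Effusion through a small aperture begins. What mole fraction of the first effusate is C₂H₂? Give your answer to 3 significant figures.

Effusion rate of each component ∝ n_i/√M_i (partial pressure × 1/√M).
x_C₂H₂(eff) = (n_C₂H₂/√M_C₂H₂) / (n_C₂H₂/√M_C₂H₂ + n_Ne/√M_Ne)
= (2.09/√26.04) / (2.09/√26.04 + 4.54/√20.18) = 0.4096/(0.4096 + 1.011) = 0.288.

0.288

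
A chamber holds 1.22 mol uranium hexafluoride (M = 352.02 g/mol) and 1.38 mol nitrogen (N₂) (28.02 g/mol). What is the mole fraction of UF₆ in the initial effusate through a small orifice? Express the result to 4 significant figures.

0.1996

Rate_i ∝ x_i/√M_i (Graham's law weighted by mole fraction), so the effusate composition follows n_i/√M_i.
So x_UF₆ in the escaping gas = (n_UF₆/√M_UF₆) / Σ(n_i/√M_i)
= (1.22/√352.02) / (1.22/√352.02 + 1.38/√28.02) = 0.06502/(0.06502 + 0.2607) = 0.1996.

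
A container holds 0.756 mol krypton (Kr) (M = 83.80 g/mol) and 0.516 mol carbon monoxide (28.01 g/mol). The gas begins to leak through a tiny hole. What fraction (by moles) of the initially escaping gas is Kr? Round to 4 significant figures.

0.4586

The effusion rate of species i is ∝ p_i/√M_i ∝ n_i/√M_i.
Mole fraction of Kr in the effusate = (n_Kr/√M_Kr) / (n_Kr/√M_Kr + n_CO/√M_CO)
= (0.756/√83.80) / (0.756/√83.80 + 0.516/√28.01) = 0.08258/(0.08258 + 0.09750) = 0.4586.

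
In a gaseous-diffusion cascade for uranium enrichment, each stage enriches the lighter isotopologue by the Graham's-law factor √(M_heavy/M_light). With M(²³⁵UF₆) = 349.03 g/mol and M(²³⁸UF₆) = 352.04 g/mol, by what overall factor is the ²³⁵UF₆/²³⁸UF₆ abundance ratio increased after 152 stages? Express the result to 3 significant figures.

Each stage multiplies the ratio by α = √(352.04/349.03), so after 152 stages the overall factor is α^152 = (352.04/349.03)^(152/2).
= 1.00862^76 = 1.92.

1.92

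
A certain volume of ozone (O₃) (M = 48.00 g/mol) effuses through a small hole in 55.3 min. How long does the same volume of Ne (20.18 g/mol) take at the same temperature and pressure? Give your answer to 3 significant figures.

35.9 min

From Graham's law, t_Ne/t_O₃ = √(M_Ne/M_O₃) = √(20.18/48.00) = √0.4204 = 0.6484.
So the time for Ne is 55.3 × 0.6484 = 35.9 min.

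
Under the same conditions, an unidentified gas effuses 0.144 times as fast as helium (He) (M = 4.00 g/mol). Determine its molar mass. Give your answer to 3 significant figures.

Since effusion rate ∝ 1/√M, rate_X/rate_He = √(M_He/M_X).
0.144 = √(4.00/M_X)
M_X = 4.00 / 0.144² = 4.00 / 0.02074 = 193 g/mol

193 g/mol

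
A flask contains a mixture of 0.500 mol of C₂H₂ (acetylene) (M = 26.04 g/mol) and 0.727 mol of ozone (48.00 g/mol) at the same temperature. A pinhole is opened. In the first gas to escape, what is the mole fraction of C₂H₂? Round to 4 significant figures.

Rate_i ∝ x_i/√M_i (Graham's law weighted by mole fraction), so the effusate composition follows n_i/√M_i.
Mole fraction of C₂H₂ in the effusate = (n_C₂H₂/√M_C₂H₂) / (n_C₂H₂/√M_C₂H₂ + n_O₃/√M_O₃)
= (0.500/√26.04) / (0.500/√26.04 + 0.727/√48.00) = 0.09798/(0.09798 + 0.1049) = 0.4829.

0.4829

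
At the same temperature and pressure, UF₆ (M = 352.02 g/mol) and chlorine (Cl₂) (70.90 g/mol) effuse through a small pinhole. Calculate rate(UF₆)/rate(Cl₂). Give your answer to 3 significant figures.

0.449

From Graham's law, rate_UF₆/rate_Cl₂ = √(M_Cl₂/M_UF₆) = √(70.90/352.02) = √0.2014 = 0.449.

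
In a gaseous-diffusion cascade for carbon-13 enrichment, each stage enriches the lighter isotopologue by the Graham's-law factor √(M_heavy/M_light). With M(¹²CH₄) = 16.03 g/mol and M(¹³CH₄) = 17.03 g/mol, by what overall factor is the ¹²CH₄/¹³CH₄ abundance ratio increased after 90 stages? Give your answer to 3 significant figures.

After 90 stages the ratio has grown by (√(17.03/16.03))^90 = (17.03/16.03)^(90/2).
= 1.06238^45 = 15.2.

15.2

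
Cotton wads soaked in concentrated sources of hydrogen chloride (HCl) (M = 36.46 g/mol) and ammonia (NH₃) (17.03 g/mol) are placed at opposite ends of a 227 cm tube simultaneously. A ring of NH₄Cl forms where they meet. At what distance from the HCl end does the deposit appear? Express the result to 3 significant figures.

92.2 cm

The fronts meet when d_HCl + d_NH₃ = L with d_HCl/d_NH₃ = √(M_NH₃/M_HCl) (Graham's law). Here √(M_NH₃/M_HCl) = √(17.03/36.46) = 0.6834.
With d_HCl + d_NH₃ = 227 cm, d_NH₃ = 227/(1 + 0.6834) = 134.8 cm.
d_HCl = 227 − 134.8 = 92.2 cm.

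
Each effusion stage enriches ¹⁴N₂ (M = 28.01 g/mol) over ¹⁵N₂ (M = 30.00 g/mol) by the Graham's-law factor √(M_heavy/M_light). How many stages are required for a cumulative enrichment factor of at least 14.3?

78

With α = √(30.00/28.01) per stage, ln α = ½ ln(1.07105) = 0.03432.
Need α^N ≥ 14.3 ⇒ N ≥ ln(14.3) / ln α = 2.660 / 0.03432 = 77.52.
Minimum whole number of stages: N = 78.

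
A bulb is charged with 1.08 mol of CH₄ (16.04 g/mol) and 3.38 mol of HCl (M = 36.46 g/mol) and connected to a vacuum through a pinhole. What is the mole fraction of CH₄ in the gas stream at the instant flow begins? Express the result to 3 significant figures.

Each component's effusion rate ∝ (its partial pressure)·(1/√M) ∝ n_i/√M_i.
x_CH₄(eff) = (n_CH₄/√M_CH₄) / (n_CH₄/√M_CH₄ + n_HCl/√M_HCl)
= (1.08/√16.04) / (1.08/√16.04 + 3.38/√36.46) = 0.2697/(0.2697 + 0.5598) = 0.325.

0.325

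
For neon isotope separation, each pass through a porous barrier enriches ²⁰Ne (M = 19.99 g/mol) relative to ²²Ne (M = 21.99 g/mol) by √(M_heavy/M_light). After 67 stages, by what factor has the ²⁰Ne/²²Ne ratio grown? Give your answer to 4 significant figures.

24.40

Each stage multiplies the ratio by α = √(21.99/19.99), so after 67 stages the overall factor is α^67 = (21.99/19.99)^(67/2).
= 1.10005^(67/2) = 24.40.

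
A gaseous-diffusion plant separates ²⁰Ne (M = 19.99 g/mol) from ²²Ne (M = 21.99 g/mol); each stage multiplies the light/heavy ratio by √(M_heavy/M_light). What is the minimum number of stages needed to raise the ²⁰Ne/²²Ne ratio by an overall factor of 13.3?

Per stage α = (21.99/19.99)^(1/2) = 1.10005^0.5, giving ln α = 0.04768.
Need α^N ≥ 13.3 ⇒ N ≥ ln(13.3) / ln α = 2.588 / 0.04768 = 54.28.
Minimum whole number of stages: N = 55.

55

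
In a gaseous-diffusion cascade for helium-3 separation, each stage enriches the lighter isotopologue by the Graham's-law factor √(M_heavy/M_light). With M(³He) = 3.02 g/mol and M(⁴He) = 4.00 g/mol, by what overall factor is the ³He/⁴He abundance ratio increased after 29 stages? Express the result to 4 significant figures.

Overall factor = α^29 with α = √(4.00/3.02), i.e. (4.00/3.02)^(29/2).
= 1.32450^(29/2) = 58.85.

58.85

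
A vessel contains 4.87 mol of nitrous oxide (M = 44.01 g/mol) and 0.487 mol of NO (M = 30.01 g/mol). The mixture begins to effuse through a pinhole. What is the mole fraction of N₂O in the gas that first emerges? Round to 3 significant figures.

Rate_i ∝ x_i/√M_i (Graham's law weighted by mole fraction), so the effusate composition follows n_i/√M_i.
Mole fraction of N₂O in the effusate = (n_N₂O/√M_N₂O) / (n_N₂O/√M_N₂O + n_NO/√M_NO)
= (4.87/√44.01) / (4.87/√44.01 + 0.487/√30.01) = 0.7341/(0.7341 + 0.08890) = 0.892.

0.892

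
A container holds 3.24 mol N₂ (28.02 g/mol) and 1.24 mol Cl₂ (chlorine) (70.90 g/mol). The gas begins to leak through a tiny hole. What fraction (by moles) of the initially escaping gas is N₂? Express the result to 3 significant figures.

0.806

Each component's effusion rate ∝ (its partial pressure)·(1/√M) ∝ n_i/√M_i.
So x_N₂ in the escaping gas = (n_N₂/√M_N₂) / Σ(n_i/√M_i)
= (3.24/√28.02) / (3.24/√28.02 + 1.24/√70.90) = 0.6121/(0.6121 + 0.1473) = 0.806.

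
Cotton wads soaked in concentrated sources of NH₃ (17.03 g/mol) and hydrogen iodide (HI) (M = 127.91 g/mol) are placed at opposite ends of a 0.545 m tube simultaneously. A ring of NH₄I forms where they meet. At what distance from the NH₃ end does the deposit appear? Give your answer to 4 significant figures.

Distances travelled in equal time are proportional to diffusion rates, so d_NH₃/d_HI = √(M_HI/M_NH₃) = √(127.91/17.03) = 2.741.
With d_NH₃ + d_HI = 0.545 m, d_HI = 0.545/(1 + 2.741) = 0.1457 m.
d_NH₃ = 0.545 − 0.1457 = 0.3993 m.

0.3993 m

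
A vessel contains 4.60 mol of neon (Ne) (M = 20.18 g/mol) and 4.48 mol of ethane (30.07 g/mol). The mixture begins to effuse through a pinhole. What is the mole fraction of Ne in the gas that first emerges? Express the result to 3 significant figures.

Rate_i ∝ x_i/√M_i (Graham's law weighted by mole fraction), so the effusate composition follows n_i/√M_i.
x_Ne(eff) = (n_Ne/√M_Ne) / (n_Ne/√M_Ne + n_C₂H₆/√M_C₂H₆)
= (4.60/√20.18) / (4.60/√20.18 + 4.48/√30.07) = 1.024/(1.024 + 0.8170) = 0.556.

0.556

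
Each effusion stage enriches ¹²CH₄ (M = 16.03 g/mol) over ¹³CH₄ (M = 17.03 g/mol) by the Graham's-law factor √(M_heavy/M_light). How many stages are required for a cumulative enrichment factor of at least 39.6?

Single-stage factor α = √(17.03/16.03), so ln α = ½ ln(1.06238) = 0.03026.
Need α^N ≥ 39.6 ⇒ N ≥ ln(39.6) / ln α = 3.679 / 0.03026 = 121.58.
Minimum whole number of stages: N = 122.

122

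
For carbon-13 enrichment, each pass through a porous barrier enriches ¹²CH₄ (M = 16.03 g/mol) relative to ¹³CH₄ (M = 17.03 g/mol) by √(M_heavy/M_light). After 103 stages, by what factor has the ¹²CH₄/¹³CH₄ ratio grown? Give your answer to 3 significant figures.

After 103 stages the ratio has grown by (√(17.03/16.03))^103 = (17.03/16.03)^(103/2).
= 1.06238^(103/2) = 22.6.

22.6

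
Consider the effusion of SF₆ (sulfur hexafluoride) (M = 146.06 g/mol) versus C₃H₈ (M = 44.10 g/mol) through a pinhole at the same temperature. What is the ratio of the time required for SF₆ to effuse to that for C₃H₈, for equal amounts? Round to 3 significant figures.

From Graham's law, t_SF₆/t_C₃H₈ = √(M_SF₆/M_C₃H₈) = √(146.06/44.10) = √3.312 = 1.82.

1.82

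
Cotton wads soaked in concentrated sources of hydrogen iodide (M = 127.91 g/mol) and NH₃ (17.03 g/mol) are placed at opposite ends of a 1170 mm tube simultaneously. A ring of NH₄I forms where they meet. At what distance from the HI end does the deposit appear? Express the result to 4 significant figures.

The fronts meet when d_HI + d_NH₃ = L with d_HI/d_NH₃ = √(M_NH₃/M_HI) (Graham's law). Here √(M_NH₃/M_HI) = √(17.03/127.91) = 0.3649.
With d_HI + d_NH₃ = 1170 mm, d_NH₃ = 1170/(1 + 0.3649) = 857.2 mm.
d_HI = 1170 − 857.2 = 312.8 mm.

312.8 mm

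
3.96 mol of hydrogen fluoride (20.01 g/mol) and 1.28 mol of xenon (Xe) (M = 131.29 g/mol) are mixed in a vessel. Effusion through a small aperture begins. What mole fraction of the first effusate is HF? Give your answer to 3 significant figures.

Effusion rate of each component ∝ n_i/√M_i (partial pressure × 1/√M).
x_HF(eff) = (n_HF/√M_HF) / (n_HF/√M_HF + n_Xe/√M_Xe)
= (3.96/√20.01) / (3.96/√20.01 + 1.28/√131.29) = 0.8853/(0.8853 + 0.1117) = 0.888.

0.888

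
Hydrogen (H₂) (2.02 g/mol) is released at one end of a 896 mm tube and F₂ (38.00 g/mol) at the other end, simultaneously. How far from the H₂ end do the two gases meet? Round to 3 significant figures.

In equal time, each gas travels a distance ∝ its rate ∝ 1/√M, so d_H₂/d_F₂ = √(M_F₂/M_H₂) = √(38.00/2.02) = 4.337.
With d_H₂ + d_F₂ = 896 mm, d_F₂ = 896/(1 + 4.337) = 167.9 mm.
d_H₂ = 896 − 167.9 = 728 mm.

728 mm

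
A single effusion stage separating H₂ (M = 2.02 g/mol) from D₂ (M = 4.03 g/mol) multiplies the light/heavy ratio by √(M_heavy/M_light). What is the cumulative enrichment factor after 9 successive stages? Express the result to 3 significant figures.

22.4

Overall factor = α^9 with α = √(4.03/2.02), i.e. (4.03/2.02)^(9/2).
= 1.99505^(9/2) = 22.4.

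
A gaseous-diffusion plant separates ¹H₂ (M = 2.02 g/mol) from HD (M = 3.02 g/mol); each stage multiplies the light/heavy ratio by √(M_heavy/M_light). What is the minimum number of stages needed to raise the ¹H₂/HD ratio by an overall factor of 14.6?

Single-stage factor α = √(3.02/2.02), so ln α = ½ ln(1.49505) = 0.2011.
Need α^N ≥ 14.6 ⇒ N ≥ ln(14.6) / ln α = 2.681 / 0.2011 = 13.33.
Minimum whole number of stages: N = 14.

14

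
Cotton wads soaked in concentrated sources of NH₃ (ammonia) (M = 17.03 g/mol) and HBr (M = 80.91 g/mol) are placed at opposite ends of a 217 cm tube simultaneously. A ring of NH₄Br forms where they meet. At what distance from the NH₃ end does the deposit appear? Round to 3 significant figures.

149 cm

The fronts meet when d_NH₃ + d_HBr = L with d_NH₃/d_HBr = √(M_HBr/M_NH₃) (Graham's law). Here √(M_HBr/M_NH₃) = √(80.91/17.03) = 2.180.
With d_NH₃ + d_HBr = 217 cm, d_HBr = 217/(1 + 2.180) = 68.25 cm.
d_NH₃ = 217 − 68.25 = 149 cm.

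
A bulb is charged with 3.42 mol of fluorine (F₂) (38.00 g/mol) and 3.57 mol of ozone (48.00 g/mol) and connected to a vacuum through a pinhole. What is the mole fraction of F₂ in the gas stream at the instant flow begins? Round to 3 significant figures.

0.518

The effusion rate of species i is ∝ p_i/√M_i ∝ n_i/√M_i.
So x_F₂ in the escaping gas = (n_F₂/√M_F₂) / Σ(n_i/√M_i)
= (3.42/√38.00) / (3.42/√38.00 + 3.57/√48.00) = 0.5548/(0.5548 + 0.5153) = 0.518.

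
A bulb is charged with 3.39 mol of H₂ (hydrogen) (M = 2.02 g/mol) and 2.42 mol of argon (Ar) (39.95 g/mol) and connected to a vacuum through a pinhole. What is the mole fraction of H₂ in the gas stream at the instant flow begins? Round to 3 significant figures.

Rate_i ∝ x_i/√M_i (Graham's law weighted by mole fraction), so the effusate composition follows n_i/√M_i.
So x_H₂ in the escaping gas = (n_H₂/√M_H₂) / Σ(n_i/√M_i)
= (3.39/√2.02) / (3.39/√2.02 + 2.42/√39.95) = 2.385/(2.385 + 0.3829) = 0.862.

0.862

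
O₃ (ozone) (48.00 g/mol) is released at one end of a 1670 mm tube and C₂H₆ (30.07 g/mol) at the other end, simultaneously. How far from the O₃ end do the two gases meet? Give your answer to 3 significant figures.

738 mm

In equal time, each gas travels a distance ∝ its rate ∝ 1/√M, so d_O₃/d_C₂H₆ = √(M_C₂H₆/M_O₃) = √(30.07/48.00) = 0.7915.
With d_O₃ + d_C₂H₆ = 1670 mm, d_C₂H₆ = 1670/(1 + 0.7915) = 932.2 mm.
d_O₃ = 1670 − 932.2 = 738 mm.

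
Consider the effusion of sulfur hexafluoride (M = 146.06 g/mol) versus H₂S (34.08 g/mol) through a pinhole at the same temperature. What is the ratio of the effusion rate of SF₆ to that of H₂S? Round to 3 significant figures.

Since effusion rate ∝ 1/√M, rate_SF₆/rate_H₂S = √(M_H₂S/M_SF₆) = √(34.08/146.06) = √0.2333 = 0.483.

0.483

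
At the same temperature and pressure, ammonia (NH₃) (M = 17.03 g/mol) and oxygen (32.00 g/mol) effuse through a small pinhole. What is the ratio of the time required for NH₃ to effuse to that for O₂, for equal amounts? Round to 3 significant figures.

Since effusion rate ∝ 1/√M, t_NH₃/t_O₂ = √(M_NH₃/M_O₂) = √(17.03/32.00) = √0.5322 = 0.730.

0.730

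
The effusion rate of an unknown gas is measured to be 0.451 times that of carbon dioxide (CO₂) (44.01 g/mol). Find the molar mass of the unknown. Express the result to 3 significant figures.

216 g/mol

From Graham's law, rate_X/rate_CO₂ = √(M_CO₂/M_X).
0.451 = √(44.01/M_X)
M_X = 44.01 / 0.451² = 44.01 / 0.2034 = 216 g/mol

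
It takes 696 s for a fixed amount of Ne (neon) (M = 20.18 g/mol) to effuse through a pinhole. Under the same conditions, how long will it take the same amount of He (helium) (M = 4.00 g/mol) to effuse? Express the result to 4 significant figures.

309.9 s

Graham's law gives t_He/t_Ne = √(M_He/M_Ne) = √(4.00/20.18) = √0.1982 = 0.4452.
So the time for He is 696 × 0.4452 = 309.9 s.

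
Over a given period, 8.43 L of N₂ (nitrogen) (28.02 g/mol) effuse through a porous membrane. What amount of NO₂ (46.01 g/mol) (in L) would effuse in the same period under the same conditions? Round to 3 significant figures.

6.58 L

Since effusion rate ∝ 1/√M, rate_NO₂/rate_N₂ = √(M_N₂/M_NO₂) = √(28.02/46.01) = √0.6090 = 0.7804.
So the volume for NO₂ is 8.43 × 0.7804 = 6.58 L.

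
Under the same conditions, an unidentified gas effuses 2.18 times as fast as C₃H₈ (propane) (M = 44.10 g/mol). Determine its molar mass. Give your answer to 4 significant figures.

Since effusion rate ∝ 1/√M, rate_X/rate_C₃H₈ = √(M_C₃H₈/M_X).
2.18 = √(44.10/M_X)
M_X = 44.10 / 2.18² = 44.10 / 4.752 = 9.280 g/mol

9.280 g/mol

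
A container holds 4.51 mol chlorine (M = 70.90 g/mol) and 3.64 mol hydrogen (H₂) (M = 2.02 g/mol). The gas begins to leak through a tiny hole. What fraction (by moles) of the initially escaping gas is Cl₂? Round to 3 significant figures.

Effusion rate of each component ∝ n_i/√M_i (partial pressure × 1/√M).
x_Cl₂(eff) = (n_Cl₂/√M_Cl₂) / (n_Cl₂/√M_Cl₂ + n_H₂/√M_H₂)
= (4.51/√70.90) / (4.51/√70.90 + 3.64/√2.02) = 0.5356/(0.5356 + 2.561) = 0.173.

0.173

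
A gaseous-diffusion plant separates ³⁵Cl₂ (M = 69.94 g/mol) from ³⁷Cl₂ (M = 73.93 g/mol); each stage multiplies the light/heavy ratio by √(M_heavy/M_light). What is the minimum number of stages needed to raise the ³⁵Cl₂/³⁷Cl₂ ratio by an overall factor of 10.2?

Per stage α = (73.93/69.94)^(1/2) = 1.05705^0.5, giving ln α = 0.02774.
Need α^N ≥ 10.2 ⇒ N ≥ ln(10.2) / ln α = 2.322 / 0.02774 = 83.72.
Minimum whole number of stages: N = 84.

84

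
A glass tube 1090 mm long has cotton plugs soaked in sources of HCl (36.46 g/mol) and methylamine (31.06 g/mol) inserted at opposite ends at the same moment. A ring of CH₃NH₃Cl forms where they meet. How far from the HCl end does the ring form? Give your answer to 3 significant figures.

523 mm

Distances travelled in equal time are proportional to diffusion rates, so d_HCl/d_CH₃NH₂ = √(M_CH₃NH₂/M_HCl) = √(31.06/36.46) = 0.9230.
With d_HCl + d_CH₃NH₂ = 1090 mm, d_CH₃NH₂ = 1090/(1 + 0.9230) = 566.8 mm.
d_HCl = 1090 − 566.8 = 523 mm.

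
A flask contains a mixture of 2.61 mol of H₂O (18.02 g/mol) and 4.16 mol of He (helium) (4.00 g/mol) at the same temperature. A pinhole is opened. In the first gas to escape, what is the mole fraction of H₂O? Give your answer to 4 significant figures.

0.2282

Each component's effusion rate ∝ (its partial pressure)·(1/√M) ∝ n_i/√M_i.
Mole fraction of H₂O in the effusate = (n_H₂O/√M_H₂O) / (n_H₂O/√M_H₂O + n_He/√M_He)
= (2.61/√18.02) / (2.61/√18.02 + 4.16/√4.00) = 0.6148/(0.6148 + 2.080) = 0.2282.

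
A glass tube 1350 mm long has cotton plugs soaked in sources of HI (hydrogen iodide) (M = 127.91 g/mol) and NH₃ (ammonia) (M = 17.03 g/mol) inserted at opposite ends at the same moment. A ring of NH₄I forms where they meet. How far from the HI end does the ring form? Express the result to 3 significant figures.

Distances travelled in equal time are proportional to diffusion rates, so d_HI/d_NH₃ = √(M_NH₃/M_HI) = √(17.03/127.91) = 0.3649.
With d_HI + d_NH₃ = 1350 mm, d_NH₃ = 1350/(1 + 0.3649) = 989.1 mm.
d_HI = 1350 − 989.1 = 361 mm.

361 mm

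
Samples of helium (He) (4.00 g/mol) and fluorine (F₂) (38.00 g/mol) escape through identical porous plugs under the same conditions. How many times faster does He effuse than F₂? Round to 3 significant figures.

Since effusion rate ∝ 1/√M, rate_He/rate_F₂ = √(M_F₂/M_He) = √(38.00/4.00) = √9.500 = 3.08.

3.08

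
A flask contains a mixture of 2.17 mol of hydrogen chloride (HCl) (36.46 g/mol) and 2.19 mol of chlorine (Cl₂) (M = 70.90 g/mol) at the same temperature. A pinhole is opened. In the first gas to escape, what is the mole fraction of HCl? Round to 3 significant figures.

0.580

Each component's effusion rate ∝ (its partial pressure)·(1/√M) ∝ n_i/√M_i.
So x_HCl in the escaping gas = (n_HCl/√M_HCl) / Σ(n_i/√M_i)
= (2.17/√36.46) / (2.17/√36.46 + 2.19/√70.90) = 0.3594/(0.3594 + 0.2601) = 0.580.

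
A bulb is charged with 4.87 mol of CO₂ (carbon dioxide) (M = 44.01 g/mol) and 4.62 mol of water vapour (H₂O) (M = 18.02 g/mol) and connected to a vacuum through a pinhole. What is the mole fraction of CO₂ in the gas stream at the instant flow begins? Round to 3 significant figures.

Rate_i ∝ x_i/√M_i (Graham's law weighted by mole fraction), so the effusate composition follows n_i/√M_i.
So x_CO₂ in the escaping gas = (n_CO₂/√M_CO₂) / Σ(n_i/√M_i)
= (4.87/√44.01) / (4.87/√44.01 + 4.62/√18.02) = 0.7341/(0.7341 + 1.088) = 0.403.

0.403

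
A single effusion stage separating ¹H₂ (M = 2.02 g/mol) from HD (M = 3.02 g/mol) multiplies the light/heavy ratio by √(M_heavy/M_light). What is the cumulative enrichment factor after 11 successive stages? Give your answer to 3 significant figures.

Overall factor = α^11 with α = √(3.02/2.02), i.e. (3.02/2.02)^(11/2).
= 1.49505^(11/2) = 9.13.

9.13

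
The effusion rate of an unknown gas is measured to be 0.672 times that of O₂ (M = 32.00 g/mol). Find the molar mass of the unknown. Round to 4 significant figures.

70.86 g/mol

From Graham's law, rate_X/rate_O₂ = √(M_O₂/M_X).
0.672 = √(32.00/M_X)
M_X = 32.00 / 0.672² = 32.00 / 0.4516 = 70.86 g/mol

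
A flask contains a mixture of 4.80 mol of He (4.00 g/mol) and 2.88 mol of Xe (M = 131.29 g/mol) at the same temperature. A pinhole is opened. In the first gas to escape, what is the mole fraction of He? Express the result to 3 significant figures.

0.905

Each component's effusion rate ∝ (its partial pressure)·(1/√M) ∝ n_i/√M_i.
So x_He in the escaping gas = (n_He/√M_He) / Σ(n_i/√M_i)
= (4.80/√4.00) / (4.80/√4.00 + 2.88/√131.29) = 2.400/(2.400 + 0.2513) = 0.905.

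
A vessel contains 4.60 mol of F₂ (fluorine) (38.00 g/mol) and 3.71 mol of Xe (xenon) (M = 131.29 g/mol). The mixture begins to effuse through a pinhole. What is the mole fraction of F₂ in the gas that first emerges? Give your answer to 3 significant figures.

Effusion rate of each component ∝ n_i/√M_i (partial pressure × 1/√M).
x_F₂(eff) = (n_F₂/√M_F₂) / (n_F₂/√M_F₂ + n_Xe/√M_Xe)
= (4.60/√38.00) / (4.60/√38.00 + 3.71/√131.29) = 0.7462/(0.7462 + 0.3238) = 0.697.

0.697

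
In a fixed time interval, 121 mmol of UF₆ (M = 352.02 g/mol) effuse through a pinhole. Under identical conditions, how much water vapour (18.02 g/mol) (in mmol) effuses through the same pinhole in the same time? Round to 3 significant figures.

Graham's law gives rate_H₂O/rate_UF₆ = √(M_UF₆/M_H₂O) = √(352.02/18.02) = √19.53 = 4.420.
So the amount for H₂O is 121 × 4.420 = 535 mmol.

535 mmol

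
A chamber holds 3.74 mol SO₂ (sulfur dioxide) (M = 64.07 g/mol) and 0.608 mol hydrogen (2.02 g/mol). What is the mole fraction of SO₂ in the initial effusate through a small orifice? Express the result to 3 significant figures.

0.522

Effusion rate of each component ∝ n_i/√M_i (partial pressure × 1/√M).
x_SO₂(eff) = (n_SO₂/√M_SO₂) / (n_SO₂/√M_SO₂ + n_H₂/√M_H₂)
= (3.74/√64.07) / (3.74/√64.07 + 0.608/√2.02) = 0.4672/(0.4672 + 0.4278) = 0.522.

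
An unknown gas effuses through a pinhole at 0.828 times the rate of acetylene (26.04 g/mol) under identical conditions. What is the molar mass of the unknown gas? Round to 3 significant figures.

38.0 g/mol

Using Graham's law: rate_X/rate_C₂H₂ = √(M_C₂H₂/M_X).
0.828 = √(26.04/M_X)
M_X = 26.04 / 0.828² = 26.04 / 0.6856 = 38.0 g/mol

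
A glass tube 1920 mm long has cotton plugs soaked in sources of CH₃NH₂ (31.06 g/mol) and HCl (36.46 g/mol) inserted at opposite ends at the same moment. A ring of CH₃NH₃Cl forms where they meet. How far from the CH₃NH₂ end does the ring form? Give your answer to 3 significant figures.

998 mm

In equal time, each gas travels a distance ∝ its rate ∝ 1/√M, so d_CH₃NH₂/d_HCl = √(M_HCl/M_CH₃NH₂) = √(36.46/31.06) = 1.083.
With d_CH₃NH₂ + d_HCl = 1920 mm, d_HCl = 1920/(1 + 1.083) = 921.5 mm.
d_CH₃NH₂ = 1920 − 921.5 = 998 mm.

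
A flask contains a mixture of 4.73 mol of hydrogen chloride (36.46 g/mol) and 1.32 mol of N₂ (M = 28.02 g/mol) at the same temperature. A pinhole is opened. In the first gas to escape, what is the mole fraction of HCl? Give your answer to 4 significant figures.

0.7585

Effusion rate of each component ∝ n_i/√M_i (partial pressure × 1/√M).
x_HCl(eff) = (n_HCl/√M_HCl) / (n_HCl/√M_HCl + n_N₂/√M_N₂)
= (4.73/√36.46) / (4.73/√36.46 + 1.32/√28.02) = 0.7833/(0.7833 + 0.2494) = 0.7585.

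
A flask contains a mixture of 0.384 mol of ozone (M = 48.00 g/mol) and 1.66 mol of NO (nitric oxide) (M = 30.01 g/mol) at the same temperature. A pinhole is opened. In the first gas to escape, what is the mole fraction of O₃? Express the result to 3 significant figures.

Each component's effusion rate ∝ (its partial pressure)·(1/√M) ∝ n_i/√M_i.
x_O₃(eff) = (n_O₃/√M_O₃) / (n_O₃/√M_O₃ + n_NO/√M_NO)
= (0.384/√48.00) / (0.384/√48.00 + 1.66/√30.01) = 0.05543/(0.05543 + 0.3030) = 0.155.

0.155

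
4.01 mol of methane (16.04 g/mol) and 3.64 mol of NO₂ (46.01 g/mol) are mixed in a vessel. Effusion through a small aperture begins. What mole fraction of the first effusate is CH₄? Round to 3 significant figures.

0.651

Rate_i ∝ x_i/√M_i (Graham's law weighted by mole fraction), so the effusate composition follows n_i/√M_i.
Mole fraction of CH₄ in the effusate = (n_CH₄/√M_CH₄) / (n_CH₄/√M_CH₄ + n_NO₂/√M_NO₂)
= (4.01/√16.04) / (4.01/√16.04 + 3.64/√46.01) = 1.001/(1.001 + 0.5366) = 0.651.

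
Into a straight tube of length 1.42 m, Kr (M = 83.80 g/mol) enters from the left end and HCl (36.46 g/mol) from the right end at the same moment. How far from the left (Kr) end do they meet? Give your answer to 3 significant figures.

0.564 m

Graham's law gives d_Kr/d_HCl = rate_Kr/rate_HCl = √(M_HCl/M_Kr) = √(36.46/83.80) = 0.6596.
With d_Kr + d_HCl = 1.42 m, d_HCl = 1.42/(1 + 0.6596) = 0.8556 m.
d_Kr = 1.42 − 0.8556 = 0.564 m.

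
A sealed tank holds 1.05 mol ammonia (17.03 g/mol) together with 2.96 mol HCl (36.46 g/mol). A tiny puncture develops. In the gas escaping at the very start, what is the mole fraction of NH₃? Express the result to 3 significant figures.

Rate_i ∝ x_i/√M_i (Graham's law weighted by mole fraction), so the effusate composition follows n_i/√M_i.
Mole fraction of NH₃ in the effusate = (n_NH₃/√M_NH₃) / (n_NH₃/√M_NH₃ + n_HCl/√M_HCl)
= (1.05/√17.03) / (1.05/√17.03 + 2.96/√36.46) = 0.2544/(0.2544 + 0.4902) = 0.342.

0.342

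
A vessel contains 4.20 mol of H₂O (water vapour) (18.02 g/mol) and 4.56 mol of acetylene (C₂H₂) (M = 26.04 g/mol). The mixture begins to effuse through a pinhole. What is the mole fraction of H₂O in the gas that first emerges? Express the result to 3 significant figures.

The effusion rate of species i is ∝ p_i/√M_i ∝ n_i/√M_i.
Mole fraction of H₂O in the effusate = (n_H₂O/√M_H₂O) / (n_H₂O/√M_H₂O + n_C₂H₂/√M_C₂H₂)
= (4.20/√18.02) / (4.20/√18.02 + 4.56/√26.04) = 0.9894/(0.9894 + 0.8936) = 0.525.

0.525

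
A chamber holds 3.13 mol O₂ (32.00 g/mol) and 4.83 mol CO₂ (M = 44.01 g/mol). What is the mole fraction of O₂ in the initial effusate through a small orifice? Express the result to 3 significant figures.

The effusion rate of species i is ∝ p_i/√M_i ∝ n_i/√M_i.
Mole fraction of O₂ in the effusate = (n_O₂/√M_O₂) / (n_O₂/√M_O₂ + n_CO₂/√M_CO₂)
= (3.13/√32.00) / (3.13/√32.00 + 4.83/√44.01) = 0.5533/(0.5533 + 0.7281) = 0.432.

0.432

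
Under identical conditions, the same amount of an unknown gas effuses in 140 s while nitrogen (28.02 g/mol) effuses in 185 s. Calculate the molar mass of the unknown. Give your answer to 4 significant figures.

From Graham's law, t_X/t_N₂ = √(M_X/M_N₂).
140/185 = 0.7568 = √(M_X/28.02)
M_X = 28.02 × 0.7568² = 28.02 × 0.5727 = 16.05 g/mol

16.05 g/mol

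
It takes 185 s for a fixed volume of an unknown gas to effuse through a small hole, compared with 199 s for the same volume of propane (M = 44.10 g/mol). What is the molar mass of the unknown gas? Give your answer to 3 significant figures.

Graham's law gives t_X/t_C₃H₈ = √(M_X/M_C₃H₈).
185/199 = 0.9296 = √(M_X/44.10)
M_X = 44.10 × 0.9296² = 44.10 × 0.8642 = 38.1 g/mol

38.1 g/mol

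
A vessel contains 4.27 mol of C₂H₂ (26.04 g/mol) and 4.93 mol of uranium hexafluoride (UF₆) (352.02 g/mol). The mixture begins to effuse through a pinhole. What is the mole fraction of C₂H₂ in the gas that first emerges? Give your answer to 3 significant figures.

0.761

The effusion rate of species i is ∝ p_i/√M_i ∝ n_i/√M_i.
So x_C₂H₂ in the escaping gas = (n_C₂H₂/√M_C₂H₂) / Σ(n_i/√M_i)
= (4.27/√26.04) / (4.27/√26.04 + 4.93/√352.02) = 0.8368/(0.8368 + 0.2628) = 0.761.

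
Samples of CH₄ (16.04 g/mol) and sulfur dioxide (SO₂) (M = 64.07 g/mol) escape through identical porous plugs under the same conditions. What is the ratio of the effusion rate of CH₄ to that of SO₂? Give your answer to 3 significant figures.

2.00

Using Graham's law: rate_CH₄/rate_SO₂ = √(M_SO₂/M_CH₄) = √(64.07/16.04) = √3.994 = 2.00.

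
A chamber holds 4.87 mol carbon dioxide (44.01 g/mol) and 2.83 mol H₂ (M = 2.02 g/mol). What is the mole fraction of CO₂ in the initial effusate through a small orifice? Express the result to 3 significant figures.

Effusion rate of each component ∝ n_i/√M_i (partial pressure × 1/√M).
Mole fraction of CO₂ in the effusate = (n_CO₂/√M_CO₂) / (n_CO₂/√M_CO₂ + n_H₂/√M_H₂)
= (4.87/√44.01) / (4.87/√44.01 + 2.83/√2.02) = 0.7341/(0.7341 + 1.991) = 0.269.

0.269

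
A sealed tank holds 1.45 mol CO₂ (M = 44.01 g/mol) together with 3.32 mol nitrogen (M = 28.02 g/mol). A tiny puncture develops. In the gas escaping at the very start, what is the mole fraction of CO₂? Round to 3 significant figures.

0.258

Effusion rate of each component ∝ n_i/√M_i (partial pressure × 1/√M).
So x_CO₂ in the escaping gas = (n_CO₂/√M_CO₂) / Σ(n_i/√M_i)
= (1.45/√44.01) / (1.45/√44.01 + 3.32/√28.02) = 0.2186/(0.2186 + 0.6272) = 0.258.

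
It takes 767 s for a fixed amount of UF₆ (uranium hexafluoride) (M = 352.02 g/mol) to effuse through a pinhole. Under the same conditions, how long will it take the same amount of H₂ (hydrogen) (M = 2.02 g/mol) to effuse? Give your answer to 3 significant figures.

Using Graham's law: t_H₂/t_UF₆ = √(M_H₂/M_UF₆) = √(2.02/352.02) = √0.005738 = 0.07575.
So the time for H₂ is 767 × 0.07575 = 58.1 s.

58.1 s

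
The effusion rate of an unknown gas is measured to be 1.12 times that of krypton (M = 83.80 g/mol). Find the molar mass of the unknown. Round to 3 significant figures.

Graham's law gives rate_X/rate_Kr = √(M_Kr/M_X).
1.12 = √(83.80/M_X)
M_X = 83.80 / 1.12² = 83.80 / 1.254 = 66.8 g/mol

66.8 g/mol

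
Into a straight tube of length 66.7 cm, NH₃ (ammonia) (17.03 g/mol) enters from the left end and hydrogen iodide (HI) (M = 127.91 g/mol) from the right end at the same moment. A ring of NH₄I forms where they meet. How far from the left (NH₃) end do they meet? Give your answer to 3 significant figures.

48.9 cm

Graham's law gives d_NH₃/d_HI = rate_NH₃/rate_HI = √(M_HI/M_NH₃) = √(127.91/17.03) = 2.741.
With d_NH₃ + d_HI = 66.7 cm, d_HI = 66.7/(1 + 2.741) = 17.83 cm.
d_NH₃ = 66.7 − 17.83 = 48.9 cm.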